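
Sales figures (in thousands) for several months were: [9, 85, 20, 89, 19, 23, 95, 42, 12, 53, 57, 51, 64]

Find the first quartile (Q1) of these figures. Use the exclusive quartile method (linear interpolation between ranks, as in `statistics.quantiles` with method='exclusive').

19.5

Step 1: Sort the data: [9, 12, 19, 20, 23, 42, 51, 53, 57, 64, 85, 89, 95]
Step 2: n = 13
Step 3: Using the exclusive quartile method:
  Q1 = 19.5
  Q2 (median) = 51
  Q3 = 74.5
  IQR = Q3 - Q1 = 74.5 - 19.5 = 55
Step 4: Q1 = 19.5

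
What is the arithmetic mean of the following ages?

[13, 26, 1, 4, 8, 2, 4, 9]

8.375

Step 1: Sum all values: 13 + 26 + 1 + 4 + 8 + 2 + 4 + 9 = 67
Step 2: Count the number of values: n = 8
Step 3: Mean = sum / n = 67 / 8 = 8.375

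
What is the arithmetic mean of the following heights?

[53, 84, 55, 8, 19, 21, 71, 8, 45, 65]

42.9

Step 1: Sum all values: 53 + 84 + 55 + 8 + 19 + 21 + 71 + 8 + 45 + 65 = 429
Step 2: Count the number of values: n = 10
Step 3: Mean = sum / n = 429 / 10 = 42.9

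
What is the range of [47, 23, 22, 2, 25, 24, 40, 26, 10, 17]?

45

Step 1: Identify the maximum value: max = 47
Step 2: Identify the minimum value: min = 2
Step 3: Range = max - min = 47 - 2 = 45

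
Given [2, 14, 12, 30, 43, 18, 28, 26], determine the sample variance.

162.2679

Step 1: Compute the mean: (2 + 14 + 12 + 30 + 43 + 18 + 28 + 26) / 8 = 21.625
Step 2: Compute squared deviations from the mean:
  (2 - 21.625)^2 = 385.1406
  (14 - 21.625)^2 = 58.1406
  (12 - 21.625)^2 = 92.6406
  (30 - 21.625)^2 = 70.1406
  (43 - 21.625)^2 = 456.8906
  (18 - 21.625)^2 = 13.1406
  (28 - 21.625)^2 = 40.6406
  (26 - 21.625)^2 = 19.1406
Step 3: Sum of squared deviations = 1135.875
Step 4: Sample variance = 1135.875 / 7 = 162.2679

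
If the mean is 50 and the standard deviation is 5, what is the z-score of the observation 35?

-3

Step 1: Recall the z-score formula: z = (x - mu) / sigma
Step 2: Substitute values: z = (35 - 50) / 5
Step 3: z = -15 / 5 = -3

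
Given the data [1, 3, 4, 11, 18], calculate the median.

4

Step 1: Sort the data in ascending order: [1, 3, 4, 11, 18]
Step 2: The number of values is n = 5.
Step 3: Since n is odd, the median is the middle value at position 3: 4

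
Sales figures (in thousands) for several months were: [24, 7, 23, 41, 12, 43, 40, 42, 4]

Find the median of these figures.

24

Step 1: Sort the data in ascending order: [4, 7, 12, 23, 24, 40, 41, 42, 43]
Step 2: The number of values is n = 9.
Step 3: Since n is odd, the median is the middle value at position 5: 24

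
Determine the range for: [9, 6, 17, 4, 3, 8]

14

Step 1: Identify the maximum value: max = 17
Step 2: Identify the minimum value: min = 3
Step 3: Range = max - min = 17 - 3 = 14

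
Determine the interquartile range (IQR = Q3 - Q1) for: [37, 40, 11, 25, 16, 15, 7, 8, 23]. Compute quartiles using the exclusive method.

21.5

Step 1: Sort the data: [7, 8, 11, 15, 16, 23, 25, 37, 40]
Step 2: n = 9
Step 3: Using the exclusive quartile method:
  Q1 = 9.5
  Q2 (median) = 16
  Q3 = 31
  IQR = Q3 - Q1 = 31 - 9.5 = 21.5
Step 4: IQR = 21.5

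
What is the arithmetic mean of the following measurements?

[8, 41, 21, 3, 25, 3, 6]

15.2857

Step 1: Sum all values: 8 + 41 + 21 + 3 + 25 + 3 + 6 = 107
Step 2: Count the number of values: n = 7
Step 3: Mean = sum / n = 107 / 7 = 15.2857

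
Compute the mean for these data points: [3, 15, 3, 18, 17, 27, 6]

12.7143

Step 1: Sum all values: 3 + 15 + 3 + 18 + 17 + 27 + 6 = 89
Step 2: Count the number of values: n = 7
Step 3: Mean = sum / n = 89 / 7 = 12.7143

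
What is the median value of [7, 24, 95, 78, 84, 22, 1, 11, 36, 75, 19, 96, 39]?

36

Step 1: Sort the data in ascending order: [1, 7, 11, 19, 22, 24, 36, 39, 75, 78, 84, 95, 96]
Step 2: The number of values is n = 13.
Step 3: Since n is odd, the median is the middle value at position 7: 36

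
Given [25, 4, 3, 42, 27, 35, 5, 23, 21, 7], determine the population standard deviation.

13.1362

Step 1: Compute the mean: 19.2
Step 2: Sum of squared deviations from the mean: 1725.6
Step 3: Population variance = 1725.6 / 10 = 172.56
Step 4: Standard deviation = sqrt(172.56) = 13.1362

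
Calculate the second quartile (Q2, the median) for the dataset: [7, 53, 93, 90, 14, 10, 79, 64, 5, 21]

37

Step 1: Sort the data: [5, 7, 10, 14, 21, 53, 64, 79, 90, 93]
Step 2: n = 10
Step 3: Q2 is the median. Since n is even, it is the average of the values at positions 5 and 6:
  Q2 = (21 + 53) / 2 = 37
Step 4: Q2 = 37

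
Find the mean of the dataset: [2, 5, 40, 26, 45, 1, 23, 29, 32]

22.5556

Step 1: Sum all values: 2 + 5 + 40 + 26 + 45 + 1 + 23 + 29 + 32 = 203
Step 2: Count the number of values: n = 9
Step 3: Mean = sum / n = 203 / 9 = 22.5556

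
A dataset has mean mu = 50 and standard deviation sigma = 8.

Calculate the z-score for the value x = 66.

2

Step 1: Recall the z-score formula: z = (x - mu) / sigma
Step 2: Substitute values: z = (66 - 50) / 8
Step 3: z = 16 / 8 = 2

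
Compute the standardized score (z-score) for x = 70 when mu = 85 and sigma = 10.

-1.5

Step 1: Recall the z-score formula: z = (x - mu) / sigma
Step 2: Substitute values: z = (70 - 85) / 10
Step 3: z = -15 / 10 = -1.5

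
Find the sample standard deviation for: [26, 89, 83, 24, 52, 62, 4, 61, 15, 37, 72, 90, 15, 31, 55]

28.3586

Step 1: Compute the mean: 47.7333
Step 2: Sum of squared deviations from the mean: 11258.9333
Step 3: Sample variance = 11258.9333 / 14 = 804.2095
Step 4: Standard deviation = sqrt(804.2095) = 28.3586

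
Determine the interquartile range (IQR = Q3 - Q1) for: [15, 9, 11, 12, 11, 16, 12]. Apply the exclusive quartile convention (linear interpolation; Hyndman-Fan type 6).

4

Step 1: Sort the data: [9, 11, 11, 12, 12, 15, 16]
Step 2: n = 7
Step 3: Using the exclusive quartile method:
  Q1 = 11
  Q2 (median) = 12
  Q3 = 15
  IQR = Q3 - Q1 = 15 - 11 = 4
Step 4: IQR = 4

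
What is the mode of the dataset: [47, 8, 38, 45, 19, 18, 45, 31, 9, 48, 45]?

45

Step 1: Count the frequency of each value:
  8: appears 1 time(s)
  9: appears 1 time(s)
  18: appears 1 time(s)
  19: appears 1 time(s)
  31: appears 1 time(s)
  38: appears 1 time(s)
  45: appears 3 time(s)
  47: appears 1 time(s)
  48: appears 1 time(s)
Step 2: The value 45 appears most frequently (3 times).
Step 3: Mode = 45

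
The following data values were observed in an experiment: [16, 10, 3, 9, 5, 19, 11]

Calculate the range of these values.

16

Step 1: Identify the maximum value: max = 19
Step 2: Identify the minimum value: min = 3
Step 3: Range = max - min = 19 - 3 = 16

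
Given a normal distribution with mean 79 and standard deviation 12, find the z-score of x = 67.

-1

Step 1: Recall the z-score formula: z = (x - mu) / sigma
Step 2: Substitute values: z = (67 - 79) / 12
Step 3: z = -12 / 12 = -1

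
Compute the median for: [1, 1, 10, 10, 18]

10

Step 1: Sort the data in ascending order: [1, 1, 10, 10, 18]
Step 2: The number of values is n = 5.
Step 3: Since n is odd, the median is the middle value at position 3: 10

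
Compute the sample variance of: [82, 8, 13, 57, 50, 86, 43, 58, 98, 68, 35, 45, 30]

737.6923

Step 1: Compute the mean: (82 + 8 + 13 + 57 + 50 + 86 + 43 + 58 + 98 + 68 + 35 + 45 + 30) / 13 = 51.7692
Step 2: Compute squared deviations from the mean:
  (82 - 51.7692)^2 = 913.8994
  (8 - 51.7692)^2 = 1915.7456
  (13 - 51.7692)^2 = 1503.0533
  (57 - 51.7692)^2 = 27.3609
  (50 - 51.7692)^2 = 3.1302
  (86 - 51.7692)^2 = 1171.7456
  (43 - 51.7692)^2 = 76.8994
  (58 - 51.7692)^2 = 38.8225
  (98 - 51.7692)^2 = 2137.284
  (68 - 51.7692)^2 = 263.4379
  (35 - 51.7692)^2 = 281.2071
  (45 - 51.7692)^2 = 45.8225
  (30 - 51.7692)^2 = 473.8994
Step 3: Sum of squared deviations = 8852.3077
Step 4: Sample variance = 8852.3077 / 12 = 737.6923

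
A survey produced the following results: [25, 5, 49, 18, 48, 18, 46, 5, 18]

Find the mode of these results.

18

Step 1: Count the frequency of each value:
  5: appears 2 time(s)
  18: appears 3 time(s)
  25: appears 1 time(s)
  46: appears 1 time(s)
  48: appears 1 time(s)
  49: appears 1 time(s)
Step 2: The value 18 appears most frequently (3 times).
Step 3: Mode = 18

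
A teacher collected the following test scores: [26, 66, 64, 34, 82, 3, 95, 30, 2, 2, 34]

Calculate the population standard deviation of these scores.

31.1385

Step 1: Compute the mean: 39.8182
Step 2: Sum of squared deviations from the mean: 10665.6364
Step 3: Population variance = 10665.6364 / 11 = 969.6033
Step 4: Standard deviation = sqrt(969.6033) = 31.1385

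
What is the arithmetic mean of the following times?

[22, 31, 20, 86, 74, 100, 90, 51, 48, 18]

54

Step 1: Sum all values: 22 + 31 + 20 + 86 + 74 + 100 + 90 + 51 + 48 + 18 = 540
Step 2: Count the number of values: n = 10
Step 3: Mean = sum / n = 540 / 10 = 54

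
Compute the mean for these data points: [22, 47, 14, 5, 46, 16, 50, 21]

27.625

Step 1: Sum all values: 22 + 47 + 14 + 5 + 46 + 16 + 50 + 21 = 221
Step 2: Count the number of values: n = 8
Step 3: Mean = sum / n = 221 / 8 = 27.625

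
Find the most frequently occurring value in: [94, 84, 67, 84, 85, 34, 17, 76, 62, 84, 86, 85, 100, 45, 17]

84

Step 1: Count the frequency of each value:
  17: appears 2 time(s)
  34: appears 1 time(s)
  45: appears 1 time(s)
  62: appears 1 time(s)
  67: appears 1 time(s)
  76: appears 1 time(s)
  84: appears 3 time(s)
  85: appears 2 time(s)
  86: appears 1 time(s)
  94: appears 1 time(s)
  100: appears 1 time(s)
Step 2: The value 84 appears most frequently (3 times).
Step 3: Mode = 84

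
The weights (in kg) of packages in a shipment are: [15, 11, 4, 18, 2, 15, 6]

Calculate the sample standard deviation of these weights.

6.2029

Step 1: Compute the mean: 10.1429
Step 2: Sum of squared deviations from the mean: 230.8571
Step 3: Sample variance = 230.8571 / 6 = 38.4762
Step 4: Standard deviation = sqrt(38.4762) = 6.2029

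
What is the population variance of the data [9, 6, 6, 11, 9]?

3.76

Step 1: Compute the mean: (9 + 6 + 6 + 11 + 9) / 5 = 8.2
Step 2: Compute squared deviations from the mean:
  (9 - 8.2)^2 = 0.64
  (6 - 8.2)^2 = 4.84
  (6 - 8.2)^2 = 4.84
  (11 - 8.2)^2 = 7.84
  (9 - 8.2)^2 = 0.64
Step 3: Sum of squared deviations = 18.8
Step 4: Population variance = 18.8 / 5 = 3.76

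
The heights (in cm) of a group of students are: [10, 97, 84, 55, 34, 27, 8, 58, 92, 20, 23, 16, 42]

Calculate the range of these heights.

89

Step 1: Identify the maximum value: max = 97
Step 2: Identify the minimum value: min = 8
Step 3: Range = max - min = 97 - 8 = 89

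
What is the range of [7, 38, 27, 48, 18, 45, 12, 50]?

43

Step 1: Identify the maximum value: max = 50
Step 2: Identify the minimum value: min = 7
Step 3: Range = max - min = 50 - 7 = 43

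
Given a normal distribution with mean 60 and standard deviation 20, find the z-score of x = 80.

1

Step 1: Recall the z-score formula: z = (x - mu) / sigma
Step 2: Substitute values: z = (80 - 60) / 20
Step 3: z = 20 / 20 = 1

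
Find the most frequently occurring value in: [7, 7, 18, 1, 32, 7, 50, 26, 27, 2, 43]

7

Step 1: Count the frequency of each value:
  1: appears 1 time(s)
  2: appears 1 time(s)
  7: appears 3 time(s)
  18: appears 1 time(s)
  26: appears 1 time(s)
  27: appears 1 time(s)
  32: appears 1 time(s)
  43: appears 1 time(s)
  50: appears 1 time(s)
Step 2: The value 7 appears most frequently (3 times).
Step 3: Mode = 7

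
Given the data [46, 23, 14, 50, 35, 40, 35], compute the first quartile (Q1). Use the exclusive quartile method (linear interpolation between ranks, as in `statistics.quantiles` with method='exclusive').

23

Step 1: Sort the data: [14, 23, 35, 35, 40, 46, 50]
Step 2: n = 7
Step 3: Using the exclusive quartile method:
  Q1 = 23
  Q2 (median) = 35
  Q3 = 46
  IQR = Q3 - Q1 = 46 - 23 = 23
Step 4: Q1 = 23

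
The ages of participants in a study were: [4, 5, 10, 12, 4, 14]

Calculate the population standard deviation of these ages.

4.0173

Step 1: Compute the mean: 8.1667
Step 2: Sum of squared deviations from the mean: 96.8333
Step 3: Population variance = 96.8333 / 6 = 16.1389
Step 4: Standard deviation = sqrt(16.1389) = 4.0173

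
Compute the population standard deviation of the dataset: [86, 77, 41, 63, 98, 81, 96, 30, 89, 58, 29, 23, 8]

29.4761

Step 1: Compute the mean: 59.9231
Step 2: Sum of squared deviations from the mean: 11294.9231
Step 3: Population variance = 11294.9231 / 13 = 868.8402
Step 4: Standard deviation = sqrt(868.8402) = 29.4761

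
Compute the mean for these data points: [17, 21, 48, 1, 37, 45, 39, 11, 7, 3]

22.9

Step 1: Sum all values: 17 + 21 + 48 + 1 + 37 + 45 + 39 + 11 + 7 + 3 = 229
Step 2: Count the number of values: n = 10
Step 3: Mean = sum / n = 229 / 10 = 22.9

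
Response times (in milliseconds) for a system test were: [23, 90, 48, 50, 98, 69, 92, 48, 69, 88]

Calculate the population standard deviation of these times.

23.4702

Step 1: Compute the mean: 67.5
Step 2: Sum of squared deviations from the mean: 5508.5
Step 3: Population variance = 5508.5 / 10 = 550.85
Step 4: Standard deviation = sqrt(550.85) = 23.4702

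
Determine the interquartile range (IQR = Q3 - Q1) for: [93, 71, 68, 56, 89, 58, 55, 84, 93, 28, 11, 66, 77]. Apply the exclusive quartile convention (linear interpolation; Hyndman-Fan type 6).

31

Step 1: Sort the data: [11, 28, 55, 56, 58, 66, 68, 71, 77, 84, 89, 93, 93]
Step 2: n = 13
Step 3: Using the exclusive quartile method:
  Q1 = 55.5
  Q2 (median) = 68
  Q3 = 86.5
  IQR = Q3 - Q1 = 86.5 - 55.5 = 31
Step 4: IQR = 31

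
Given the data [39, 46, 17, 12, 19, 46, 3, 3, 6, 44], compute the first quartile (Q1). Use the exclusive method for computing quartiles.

5.25

Step 1: Sort the data: [3, 3, 6, 12, 17, 19, 39, 44, 46, 46]
Step 2: n = 10
Step 3: Using the exclusive quartile method:
  Q1 = 5.25
  Q2 (median) = 18
  Q3 = 44.5
  IQR = Q3 - Q1 = 44.5 - 5.25 = 39.25
Step 4: Q1 = 5.25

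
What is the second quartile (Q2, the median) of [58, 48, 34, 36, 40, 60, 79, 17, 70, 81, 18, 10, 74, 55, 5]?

48

Step 1: Sort the data: [5, 10, 17, 18, 34, 36, 40, 48, 55, 58, 60, 70, 74, 79, 81]
Step 2: n = 15
Step 3: Q2 is the median. Since n is odd, it is the middle value at position 8: 48
Step 4: Q2 = 48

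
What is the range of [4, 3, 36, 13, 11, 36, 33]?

33

Step 1: Identify the maximum value: max = 36
Step 2: Identify the minimum value: min = 3
Step 3: Range = max - min = 36 - 3 = 33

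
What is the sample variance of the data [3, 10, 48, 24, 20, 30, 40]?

252.3333

Step 1: Compute the mean: (3 + 10 + 48 + 24 + 20 + 30 + 40) / 7 = 25
Step 2: Compute squared deviations from the mean:
  (3 - 25)^2 = 484
  (10 - 25)^2 = 225
  (48 - 25)^2 = 529
  (24 - 25)^2 = 1
  (20 - 25)^2 = 25
  (30 - 25)^2 = 25
  (40 - 25)^2 = 225
Step 3: Sum of squared deviations = 1514
Step 4: Sample variance = 1514 / 6 = 252.3333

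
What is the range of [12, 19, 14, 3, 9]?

16

Step 1: Identify the maximum value: max = 19
Step 2: Identify the minimum value: min = 3
Step 3: Range = max - min = 19 - 3 = 16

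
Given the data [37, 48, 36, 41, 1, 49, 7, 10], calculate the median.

36.5

Step 1: Sort the data in ascending order: [1, 7, 10, 36, 37, 41, 48, 49]
Step 2: The number of values is n = 8.
Step 3: Since n is even, the median is the average of positions 4 and 5:
  Median = (36 + 37) / 2 = 36.5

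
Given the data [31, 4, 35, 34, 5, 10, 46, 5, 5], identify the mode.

5

Step 1: Count the frequency of each value:
  4: appears 1 time(s)
  5: appears 3 time(s)
  10: appears 1 time(s)
  31: appears 1 time(s)
  34: appears 1 time(s)
  35: appears 1 time(s)
  46: appears 1 time(s)
Step 2: The value 5 appears most frequently (3 times).
Step 3: Mode = 5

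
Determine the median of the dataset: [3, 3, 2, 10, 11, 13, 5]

5

Step 1: Sort the data in ascending order: [2, 3, 3, 5, 10, 11, 13]
Step 2: The number of values is n = 7.
Step 3: Since n is odd, the median is the middle value at position 4: 5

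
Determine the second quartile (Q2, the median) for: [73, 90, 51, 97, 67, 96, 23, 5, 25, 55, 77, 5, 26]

55

Step 1: Sort the data: [5, 5, 23, 25, 26, 51, 55, 67, 73, 77, 90, 96, 97]
Step 2: n = 13
Step 3: Q2 is the median. Since n is odd, it is the middle value at position 7: 55
Step 4: Q2 = 55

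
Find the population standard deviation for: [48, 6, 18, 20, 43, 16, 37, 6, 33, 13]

14.3944

Step 1: Compute the mean: 24
Step 2: Sum of squared deviations from the mean: 2072
Step 3: Population variance = 2072 / 10 = 207.2
Step 4: Standard deviation = sqrt(207.2) = 14.3944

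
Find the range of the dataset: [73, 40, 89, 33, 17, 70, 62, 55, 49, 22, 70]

72

Step 1: Identify the maximum value: max = 89
Step 2: Identify the minimum value: min = 17
Step 3: Range = max - min = 89 - 17 = 72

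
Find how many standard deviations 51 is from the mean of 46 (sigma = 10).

0.5

Step 1: Recall the z-score formula: z = (x - mu) / sigma
Step 2: Substitute values: z = (51 - 46) / 10
Step 3: z = 5 / 10 = 0.5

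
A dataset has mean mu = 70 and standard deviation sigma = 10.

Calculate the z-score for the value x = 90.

2

Step 1: Recall the z-score formula: z = (x - mu) / sigma
Step 2: Substitute values: z = (90 - 70) / 10
Step 3: z = 20 / 10 = 2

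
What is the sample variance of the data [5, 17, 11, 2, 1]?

45.2

Step 1: Compute the mean: (5 + 17 + 11 + 2 + 1) / 5 = 7.2
Step 2: Compute squared deviations from the mean:
  (5 - 7.2)^2 = 4.84
  (17 - 7.2)^2 = 96.04
  (11 - 7.2)^2 = 14.44
  (2 - 7.2)^2 = 27.04
  (1 - 7.2)^2 = 38.44
Step 3: Sum of squared deviations = 180.8
Step 4: Sample variance = 180.8 / 4 = 45.2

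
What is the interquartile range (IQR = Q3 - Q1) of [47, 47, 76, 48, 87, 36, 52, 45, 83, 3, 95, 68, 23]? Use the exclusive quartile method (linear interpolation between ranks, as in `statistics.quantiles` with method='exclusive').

39

Step 1: Sort the data: [3, 23, 36, 45, 47, 47, 48, 52, 68, 76, 83, 87, 95]
Step 2: n = 13
Step 3: Using the exclusive quartile method:
  Q1 = 40.5
  Q2 (median) = 48
  Q3 = 79.5
  IQR = Q3 - Q1 = 79.5 - 40.5 = 39
Step 4: IQR = 39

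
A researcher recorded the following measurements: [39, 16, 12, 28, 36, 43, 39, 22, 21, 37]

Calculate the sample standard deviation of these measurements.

10.955

Step 1: Compute the mean: 29.3
Step 2: Sum of squared deviations from the mean: 1080.1
Step 3: Sample variance = 1080.1 / 9 = 120.0111
Step 4: Standard deviation = sqrt(120.0111) = 10.955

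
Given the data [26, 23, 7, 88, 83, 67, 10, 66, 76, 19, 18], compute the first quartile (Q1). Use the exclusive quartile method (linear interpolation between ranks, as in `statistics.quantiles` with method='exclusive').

18

Step 1: Sort the data: [7, 10, 18, 19, 23, 26, 66, 67, 76, 83, 88]
Step 2: n = 11
Step 3: Using the exclusive quartile method:
  Q1 = 18
  Q2 (median) = 26
  Q3 = 76
  IQR = Q3 - Q1 = 76 - 18 = 58
Step 4: Q1 = 18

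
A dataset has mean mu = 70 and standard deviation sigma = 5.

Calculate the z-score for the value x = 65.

-1

Step 1: Recall the z-score formula: z = (x - mu) / sigma
Step 2: Substitute values: z = (65 - 70) / 5
Step 3: z = -5 / 5 = -1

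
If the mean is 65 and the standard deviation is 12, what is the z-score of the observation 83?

1.5

Step 1: Recall the z-score formula: z = (x - mu) / sigma
Step 2: Substitute values: z = (83 - 65) / 12
Step 3: z = 18 / 12 = 1.5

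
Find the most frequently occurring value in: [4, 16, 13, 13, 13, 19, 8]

13

Step 1: Count the frequency of each value:
  4: appears 1 time(s)
  8: appears 1 time(s)
  13: appears 3 time(s)
  16: appears 1 time(s)
  19: appears 1 time(s)
Step 2: The value 13 appears most frequently (3 times).
Step 3: Mode = 13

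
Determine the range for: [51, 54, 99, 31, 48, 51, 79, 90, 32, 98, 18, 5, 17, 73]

94

Step 1: Identify the maximum value: max = 99
Step 2: Identify the minimum value: min = 5
Step 3: Range = max - min = 99 - 5 = 94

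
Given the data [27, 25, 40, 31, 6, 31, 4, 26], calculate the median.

26.5

Step 1: Sort the data in ascending order: [4, 6, 25, 26, 27, 31, 31, 40]
Step 2: The number of values is n = 8.
Step 3: Since n is even, the median is the average of positions 4 and 5:
  Median = (26 + 27) / 2 = 26.5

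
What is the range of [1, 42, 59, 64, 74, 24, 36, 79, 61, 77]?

78

Step 1: Identify the maximum value: max = 79
Step 2: Identify the minimum value: min = 1
Step 3: Range = max - min = 79 - 1 = 78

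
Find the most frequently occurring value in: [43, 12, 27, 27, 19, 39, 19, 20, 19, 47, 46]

19

Step 1: Count the frequency of each value:
  12: appears 1 time(s)
  19: appears 3 time(s)
  20: appears 1 time(s)
  27: appears 2 time(s)
  39: appears 1 time(s)
  43: appears 1 time(s)
  46: appears 1 time(s)
  47: appears 1 time(s)
Step 2: The value 19 appears most frequently (3 times).
Step 3: Mode = 19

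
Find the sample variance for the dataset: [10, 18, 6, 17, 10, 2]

38.3

Step 1: Compute the mean: (10 + 18 + 6 + 17 + 10 + 2) / 6 = 10.5
Step 2: Compute squared deviations from the mean:
  (10 - 10.5)^2 = 0.25
  (18 - 10.5)^2 = 56.25
  (6 - 10.5)^2 = 20.25
  (17 - 10.5)^2 = 42.25
  (10 - 10.5)^2 = 0.25
  (2 - 10.5)^2 = 72.25
Step 3: Sum of squared deviations = 191.5
Step 4: Sample variance = 191.5 / 5 = 38.3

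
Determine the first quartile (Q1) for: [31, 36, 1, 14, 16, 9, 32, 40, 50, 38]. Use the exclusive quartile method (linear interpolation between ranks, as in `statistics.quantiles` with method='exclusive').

12.75

Step 1: Sort the data: [1, 9, 14, 16, 31, 32, 36, 38, 40, 50]
Step 2: n = 10
Step 3: Using the exclusive quartile method:
  Q1 = 12.75
  Q2 (median) = 31.5
  Q3 = 38.5
  IQR = Q3 - Q1 = 38.5 - 12.75 = 25.75
Step 4: Q1 = 12.75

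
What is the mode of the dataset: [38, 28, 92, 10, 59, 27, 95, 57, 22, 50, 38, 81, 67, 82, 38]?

38

Step 1: Count the frequency of each value:
  10: appears 1 time(s)
  22: appears 1 time(s)
  27: appears 1 time(s)
  28: appears 1 time(s)
  38: appears 3 time(s)
  50: appears 1 time(s)
  57: appears 1 time(s)
  59: appears 1 time(s)
  67: appears 1 time(s)
  81: appears 1 time(s)
  82: appears 1 time(s)
  92: appears 1 time(s)
  95: appears 1 time(s)
Step 2: The value 38 appears most frequently (3 times).
Step 3: Mode = 38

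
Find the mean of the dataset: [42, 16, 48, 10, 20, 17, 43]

28

Step 1: Sum all values: 42 + 16 + 48 + 10 + 20 + 17 + 43 = 196
Step 2: Count the number of values: n = 7
Step 3: Mean = sum / n = 196 / 7 = 28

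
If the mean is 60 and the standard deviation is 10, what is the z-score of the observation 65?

0.5

Step 1: Recall the z-score formula: z = (x - mu) / sigma
Step 2: Substitute values: z = (65 - 60) / 10
Step 3: z = 5 / 10 = 0.5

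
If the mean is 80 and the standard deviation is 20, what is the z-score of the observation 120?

2

Step 1: Recall the z-score formula: z = (x - mu) / sigma
Step 2: Substitute values: z = (120 - 80) / 20
Step 3: z = 40 / 20 = 2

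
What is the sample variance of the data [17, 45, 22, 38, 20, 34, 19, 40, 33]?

108.4444

Step 1: Compute the mean: (17 + 45 + 22 + 38 + 20 + 34 + 19 + 40 + 33) / 9 = 29.7778
Step 2: Compute squared deviations from the mean:
  (17 - 29.7778)^2 = 163.2716
  (45 - 29.7778)^2 = 231.716
  (22 - 29.7778)^2 = 60.4938
  (38 - 29.7778)^2 = 67.6049
  (20 - 29.7778)^2 = 95.6049
  (34 - 29.7778)^2 = 17.8272
  (19 - 29.7778)^2 = 116.1605
  (40 - 29.7778)^2 = 104.4938
  (33 - 29.7778)^2 = 10.3827
Step 3: Sum of squared deviations = 867.5556
Step 4: Sample variance = 867.5556 / 8 = 108.4444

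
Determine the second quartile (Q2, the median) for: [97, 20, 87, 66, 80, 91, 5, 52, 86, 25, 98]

80

Step 1: Sort the data: [5, 20, 25, 52, 66, 80, 86, 87, 91, 97, 98]
Step 2: n = 11
Step 3: Q2 is the median. Since n is odd, it is the middle value at position 6: 80
Step 4: Q2 = 80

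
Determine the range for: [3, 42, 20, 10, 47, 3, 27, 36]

44

Step 1: Identify the maximum value: max = 47
Step 2: Identify the minimum value: min = 3
Step 3: Range = max - min = 47 - 3 = 44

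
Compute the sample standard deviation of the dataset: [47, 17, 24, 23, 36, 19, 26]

10.565

Step 1: Compute the mean: 27.4286
Step 2: Sum of squared deviations from the mean: 669.7143
Step 3: Sample variance = 669.7143 / 6 = 111.619
Step 4: Standard deviation = sqrt(111.619) = 10.565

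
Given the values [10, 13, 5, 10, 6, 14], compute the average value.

9.6667

Step 1: Sum all values: 10 + 13 + 5 + 10 + 6 + 14 = 58
Step 2: Count the number of values: n = 6
Step 3: Mean = sum / n = 58 / 6 = 9.6667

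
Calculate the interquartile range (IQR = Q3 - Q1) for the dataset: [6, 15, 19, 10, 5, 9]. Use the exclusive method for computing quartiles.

10.25

Step 1: Sort the data: [5, 6, 9, 10, 15, 19]
Step 2: n = 6
Step 3: Using the exclusive quartile method:
  Q1 = 5.75
  Q2 (median) = 9.5
  Q3 = 16
  IQR = Q3 - Q1 = 16 - 5.75 = 10.25
Step 4: IQR = 10.25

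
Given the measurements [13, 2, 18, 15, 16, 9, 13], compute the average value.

12.2857

Step 1: Sum all values: 13 + 2 + 18 + 15 + 16 + 9 + 13 = 86
Step 2: Count the number of values: n = 7
Step 3: Mean = sum / n = 86 / 7 = 12.2857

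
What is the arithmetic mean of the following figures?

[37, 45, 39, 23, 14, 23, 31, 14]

28.25

Step 1: Sum all values: 37 + 45 + 39 + 23 + 14 + 23 + 31 + 14 = 226
Step 2: Count the number of values: n = 8
Step 3: Mean = sum / n = 226 / 8 = 28.25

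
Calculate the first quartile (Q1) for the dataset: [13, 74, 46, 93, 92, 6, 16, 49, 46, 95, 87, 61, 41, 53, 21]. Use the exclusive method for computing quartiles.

21

Step 1: Sort the data: [6, 13, 16, 21, 41, 46, 46, 49, 53, 61, 74, 87, 92, 93, 95]
Step 2: n = 15
Step 3: Using the exclusive quartile method:
  Q1 = 21
  Q2 (median) = 49
  Q3 = 87
  IQR = Q3 - Q1 = 87 - 21 = 66
Step 4: Q1 = 21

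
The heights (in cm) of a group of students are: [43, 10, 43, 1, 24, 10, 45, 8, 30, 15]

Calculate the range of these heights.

44

Step 1: Identify the maximum value: max = 45
Step 2: Identify the minimum value: min = 1
Step 3: Range = max - min = 45 - 1 = 44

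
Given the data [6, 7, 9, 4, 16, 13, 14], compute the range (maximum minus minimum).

12

Step 1: Identify the maximum value: max = 16
Step 2: Identify the minimum value: min = 4
Step 3: Range = max - min = 16 - 4 = 12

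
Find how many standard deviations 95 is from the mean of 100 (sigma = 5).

-1

Step 1: Recall the z-score formula: z = (x - mu) / sigma
Step 2: Substitute values: z = (95 - 100) / 5
Step 3: z = -5 / 5 = -1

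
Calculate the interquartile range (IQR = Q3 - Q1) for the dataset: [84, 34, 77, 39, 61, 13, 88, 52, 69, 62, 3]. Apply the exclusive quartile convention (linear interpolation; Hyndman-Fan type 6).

43

Step 1: Sort the data: [3, 13, 34, 39, 52, 61, 62, 69, 77, 84, 88]
Step 2: n = 11
Step 3: Using the exclusive quartile method:
  Q1 = 34
  Q2 (median) = 61
  Q3 = 77
  IQR = Q3 - Q1 = 77 - 34 = 43
Step 4: IQR = 43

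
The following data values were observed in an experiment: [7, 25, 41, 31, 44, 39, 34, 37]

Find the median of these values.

35.5

Step 1: Sort the data in ascending order: [7, 25, 31, 34, 37, 39, 41, 44]
Step 2: The number of values is n = 8.
Step 3: Since n is even, the median is the average of positions 4 and 5:
  Median = (34 + 37) / 2 = 35.5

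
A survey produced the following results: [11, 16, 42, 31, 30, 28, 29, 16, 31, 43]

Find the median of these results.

29.5

Step 1: Sort the data in ascending order: [11, 16, 16, 28, 29, 30, 31, 31, 42, 43]
Step 2: The number of values is n = 10.
Step 3: Since n is even, the median is the average of positions 5 and 6:
  Median = (29 + 30) / 2 = 29.5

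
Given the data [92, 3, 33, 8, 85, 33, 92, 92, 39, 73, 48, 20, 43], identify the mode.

92

Step 1: Count the frequency of each value:
  3: appears 1 time(s)
  8: appears 1 time(s)
  20: appears 1 time(s)
  33: appears 2 time(s)
  39: appears 1 time(s)
  43: appears 1 time(s)
  48: appears 1 time(s)
  73: appears 1 time(s)
  85: appears 1 time(s)
  92: appears 3 time(s)
Step 2: The value 92 appears most frequently (3 times).
Step 3: Mode = 92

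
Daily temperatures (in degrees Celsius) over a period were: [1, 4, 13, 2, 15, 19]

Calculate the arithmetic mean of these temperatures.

9

Step 1: Sum all values: 1 + 4 + 13 + 2 + 15 + 19 = 54
Step 2: Count the number of values: n = 6
Step 3: Mean = sum / n = 54 / 6 = 9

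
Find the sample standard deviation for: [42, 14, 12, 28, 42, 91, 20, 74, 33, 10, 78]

28.5667

Step 1: Compute the mean: 40.3636
Step 2: Sum of squared deviations from the mean: 8160.5455
Step 3: Sample variance = 8160.5455 / 10 = 816.0545
Step 4: Standard deviation = sqrt(816.0545) = 28.5667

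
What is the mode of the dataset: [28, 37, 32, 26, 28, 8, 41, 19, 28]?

28

Step 1: Count the frequency of each value:
  8: appears 1 time(s)
  19: appears 1 time(s)
  26: appears 1 time(s)
  28: appears 3 time(s)
  32: appears 1 time(s)
  37: appears 1 time(s)
  41: appears 1 time(s)
Step 2: The value 28 appears most frequently (3 times).
Step 3: Mode = 28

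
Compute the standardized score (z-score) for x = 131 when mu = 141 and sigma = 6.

-1.6667

Step 1: Recall the z-score formula: z = (x - mu) / sigma
Step 2: Substitute values: z = (131 - 141) / 6
Step 3: z = -10 / 6 = -1.6667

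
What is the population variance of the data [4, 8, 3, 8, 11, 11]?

9.5833

Step 1: Compute the mean: (4 + 8 + 3 + 8 + 11 + 11) / 6 = 7.5
Step 2: Compute squared deviations from the mean:
  (4 - 7.5)^2 = 12.25
  (8 - 7.5)^2 = 0.25
  (3 - 7.5)^2 = 20.25
  (8 - 7.5)^2 = 0.25
  (11 - 7.5)^2 = 12.25
  (11 - 7.5)^2 = 12.25
Step 3: Sum of squared deviations = 57.5
Step 4: Population variance = 57.5 / 6 = 9.5833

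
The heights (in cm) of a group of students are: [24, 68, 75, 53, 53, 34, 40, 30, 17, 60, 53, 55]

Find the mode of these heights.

53

Step 1: Count the frequency of each value:
  17: appears 1 time(s)
  24: appears 1 time(s)
  30: appears 1 time(s)
  34: appears 1 time(s)
  40: appears 1 time(s)
  53: appears 3 time(s)
  55: appears 1 time(s)
  60: appears 1 time(s)
  68: appears 1 time(s)
  75: appears 1 time(s)
Step 2: The value 53 appears most frequently (3 times).
Step 3: Mode = 53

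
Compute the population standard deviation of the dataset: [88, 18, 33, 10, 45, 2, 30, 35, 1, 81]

28.6498

Step 1: Compute the mean: 34.3
Step 2: Sum of squared deviations from the mean: 8208.1
Step 3: Population variance = 8208.1 / 10 = 820.81
Step 4: Standard deviation = sqrt(820.81) = 28.6498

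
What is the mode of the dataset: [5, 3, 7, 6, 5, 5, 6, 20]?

5

Step 1: Count the frequency of each value:
  3: appears 1 time(s)
  5: appears 3 time(s)
  6: appears 2 time(s)
  7: appears 1 time(s)
  20: appears 1 time(s)
Step 2: The value 5 appears most frequently (3 times).
Step 3: Mode = 5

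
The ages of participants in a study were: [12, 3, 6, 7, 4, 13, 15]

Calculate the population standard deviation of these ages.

4.3706

Step 1: Compute the mean: 8.5714
Step 2: Sum of squared deviations from the mean: 133.7143
Step 3: Population variance = 133.7143 / 7 = 19.102
Step 4: Standard deviation = sqrt(19.102) = 4.3706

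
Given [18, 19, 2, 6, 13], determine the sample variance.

55.3

Step 1: Compute the mean: (18 + 19 + 2 + 6 + 13) / 5 = 11.6
Step 2: Compute squared deviations from the mean:
  (18 - 11.6)^2 = 40.96
  (19 - 11.6)^2 = 54.76
  (2 - 11.6)^2 = 92.16
  (6 - 11.6)^2 = 31.36
  (13 - 11.6)^2 = 1.96
Step 3: Sum of squared deviations = 221.2
Step 4: Sample variance = 221.2 / 4 = 55.3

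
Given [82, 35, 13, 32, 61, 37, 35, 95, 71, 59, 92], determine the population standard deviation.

25.9695

Step 1: Compute the mean: 55.6364
Step 2: Sum of squared deviations from the mean: 7418.5455
Step 3: Population variance = 7418.5455 / 11 = 674.4132
Step 4: Standard deviation = sqrt(674.4132) = 25.9695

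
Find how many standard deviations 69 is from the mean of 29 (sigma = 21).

1.9048

Step 1: Recall the z-score formula: z = (x - mu) / sigma
Step 2: Substitute values: z = (69 - 29) / 21
Step 3: z = 40 / 21 = 1.9048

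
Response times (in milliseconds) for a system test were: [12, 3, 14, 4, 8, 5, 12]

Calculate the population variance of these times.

16.7755

Step 1: Compute the mean: (12 + 3 + 14 + 4 + 8 + 5 + 12) / 7 = 8.2857
Step 2: Compute squared deviations from the mean:
  (12 - 8.2857)^2 = 13.7959
  (3 - 8.2857)^2 = 27.9388
  (14 - 8.2857)^2 = 32.6531
  (4 - 8.2857)^2 = 18.3673
  (8 - 8.2857)^2 = 0.0816
  (5 - 8.2857)^2 = 10.7959
  (12 - 8.2857)^2 = 13.7959
Step 3: Sum of squared deviations = 117.4286
Step 4: Population variance = 117.4286 / 7 = 16.7755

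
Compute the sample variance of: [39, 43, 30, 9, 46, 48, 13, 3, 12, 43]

306.9333

Step 1: Compute the mean: (39 + 43 + 30 + 9 + 46 + 48 + 13 + 3 + 12 + 43) / 10 = 28.6
Step 2: Compute squared deviations from the mean:
  (39 - 28.6)^2 = 108.16
  (43 - 28.6)^2 = 207.36
  (30 - 28.6)^2 = 1.96
  (9 - 28.6)^2 = 384.16
  (46 - 28.6)^2 = 302.76
  (48 - 28.6)^2 = 376.36
  (13 - 28.6)^2 = 243.36
  (3 - 28.6)^2 = 655.36
  (12 - 28.6)^2 = 275.56
  (43 - 28.6)^2 = 207.36
Step 3: Sum of squared deviations = 2762.4
Step 4: Sample variance = 2762.4 / 9 = 306.9333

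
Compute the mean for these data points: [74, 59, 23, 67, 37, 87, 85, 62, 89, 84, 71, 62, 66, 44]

65

Step 1: Sum all values: 74 + 59 + 23 + 67 + 37 + 87 + 85 + 62 + 89 + 84 + 71 + 62 + 66 + 44 = 910
Step 2: Count the number of values: n = 14
Step 3: Mean = sum / n = 910 / 14 = 65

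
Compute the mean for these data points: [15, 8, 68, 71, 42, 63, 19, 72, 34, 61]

45.3

Step 1: Sum all values: 15 + 8 + 68 + 71 + 42 + 63 + 19 + 72 + 34 + 61 = 453
Step 2: Count the number of values: n = 10
Step 3: Mean = sum / n = 453 / 10 = 45.3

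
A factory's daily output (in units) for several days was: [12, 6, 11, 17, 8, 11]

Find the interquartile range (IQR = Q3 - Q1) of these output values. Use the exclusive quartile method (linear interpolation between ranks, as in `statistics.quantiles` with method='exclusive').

5.75

Step 1: Sort the data: [6, 8, 11, 11, 12, 17]
Step 2: n = 6
Step 3: Using the exclusive quartile method:
  Q1 = 7.5
  Q2 (median) = 11
  Q3 = 13.25
  IQR = Q3 - Q1 = 13.25 - 7.5 = 5.75
Step 4: IQR = 5.75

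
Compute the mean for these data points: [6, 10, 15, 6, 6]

8.6

Step 1: Sum all values: 6 + 10 + 15 + 6 + 6 = 43
Step 2: Count the number of values: n = 5
Step 3: Mean = sum / n = 43 / 5 = 8.6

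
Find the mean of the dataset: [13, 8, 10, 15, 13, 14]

12.1667

Step 1: Sum all values: 13 + 8 + 10 + 15 + 13 + 14 = 73
Step 2: Count the number of values: n = 6
Step 3: Mean = sum / n = 73 / 6 = 12.1667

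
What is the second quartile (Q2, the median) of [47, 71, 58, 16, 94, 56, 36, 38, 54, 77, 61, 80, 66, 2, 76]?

58

Step 1: Sort the data: [2, 16, 36, 38, 47, 54, 56, 58, 61, 66, 71, 76, 77, 80, 94]
Step 2: n = 15
Step 3: Q2 is the median. Since n is odd, it is the middle value at position 8: 58
Step 4: Q2 = 58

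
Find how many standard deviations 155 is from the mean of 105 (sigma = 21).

2.381

Step 1: Recall the z-score formula: z = (x - mu) / sigma
Step 2: Substitute values: z = (155 - 105) / 21
Step 3: z = 50 / 21 = 2.381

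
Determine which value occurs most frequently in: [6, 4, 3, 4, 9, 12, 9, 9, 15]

9

Step 1: Count the frequency of each value:
  3: appears 1 time(s)
  4: appears 2 time(s)
  6: appears 1 time(s)
  9: appears 3 time(s)
  12: appears 1 time(s)
  15: appears 1 time(s)
Step 2: The value 9 appears most frequently (3 times).
Step 3: Mode = 9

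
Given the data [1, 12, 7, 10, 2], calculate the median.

7

Step 1: Sort the data in ascending order: [1, 2, 7, 10, 12]
Step 2: The number of values is n = 5.
Step 3: Since n is odd, the median is the middle value at position 3: 7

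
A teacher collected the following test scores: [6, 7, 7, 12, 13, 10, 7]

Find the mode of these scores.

7

Step 1: Count the frequency of each value:
  6: appears 1 time(s)
  7: appears 3 time(s)
  10: appears 1 time(s)
  12: appears 1 time(s)
  13: appears 1 time(s)
Step 2: The value 7 appears most frequently (3 times).
Step 3: Mode = 7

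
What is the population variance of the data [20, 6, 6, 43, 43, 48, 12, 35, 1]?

306.1728

Step 1: Compute the mean: (20 + 6 + 6 + 43 + 43 + 48 + 12 + 35 + 1) / 9 = 23.7778
Step 2: Compute squared deviations from the mean:
  (20 - 23.7778)^2 = 14.2716
  (6 - 23.7778)^2 = 316.0494
  (6 - 23.7778)^2 = 316.0494
  (43 - 23.7778)^2 = 369.4938
  (43 - 23.7778)^2 = 369.4938
  (48 - 23.7778)^2 = 586.716
  (12 - 23.7778)^2 = 138.716
  (35 - 23.7778)^2 = 125.9383
  (1 - 23.7778)^2 = 518.8272
Step 3: Sum of squared deviations = 2755.5556
Step 4: Population variance = 2755.5556 / 9 = 306.1728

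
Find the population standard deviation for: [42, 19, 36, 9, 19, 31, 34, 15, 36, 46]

11.7478

Step 1: Compute the mean: 28.7
Step 2: Sum of squared deviations from the mean: 1380.1
Step 3: Population variance = 1380.1 / 10 = 138.01
Step 4: Standard deviation = sqrt(138.01) = 11.7478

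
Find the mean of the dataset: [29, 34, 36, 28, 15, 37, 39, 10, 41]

29.8889

Step 1: Sum all values: 29 + 34 + 36 + 28 + 15 + 37 + 39 + 10 + 41 = 269
Step 2: Count the number of values: n = 9
Step 3: Mean = sum / n = 269 / 9 = 29.8889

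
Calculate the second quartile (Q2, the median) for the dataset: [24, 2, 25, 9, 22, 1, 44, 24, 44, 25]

24

Step 1: Sort the data: [1, 2, 9, 22, 24, 24, 25, 25, 44, 44]
Step 2: n = 10
Step 3: Q2 is the median. Since n is even, it is the average of the values at positions 5 and 6:
  Q2 = (24 + 24) / 2 = 24
Step 4: Q2 = 24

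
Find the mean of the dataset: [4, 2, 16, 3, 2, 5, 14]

6.5714

Step 1: Sum all values: 4 + 2 + 16 + 3 + 2 + 5 + 14 = 46
Step 2: Count the number of values: n = 7
Step 3: Mean = sum / n = 46 / 7 = 6.5714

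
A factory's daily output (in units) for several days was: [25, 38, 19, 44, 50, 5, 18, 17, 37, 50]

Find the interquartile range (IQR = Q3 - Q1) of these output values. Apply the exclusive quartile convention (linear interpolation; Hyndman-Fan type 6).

27.75

Step 1: Sort the data: [5, 17, 18, 19, 25, 37, 38, 44, 50, 50]
Step 2: n = 10
Step 3: Using the exclusive quartile method:
  Q1 = 17.75
  Q2 (median) = 31
  Q3 = 45.5
  IQR = Q3 - Q1 = 45.5 - 17.75 = 27.75
Step 4: IQR = 27.75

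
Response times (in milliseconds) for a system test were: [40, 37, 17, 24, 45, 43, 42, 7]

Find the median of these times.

38.5

Step 1: Sort the data in ascending order: [7, 17, 24, 37, 40, 42, 43, 45]
Step 2: The number of values is n = 8.
Step 3: Since n is even, the median is the average of positions 4 and 5:
  Median = (37 + 40) / 2 = 38.5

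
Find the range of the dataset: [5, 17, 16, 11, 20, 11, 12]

15

Step 1: Identify the maximum value: max = 20
Step 2: Identify the minimum value: min = 5
Step 3: Range = max - min = 20 - 5 = 15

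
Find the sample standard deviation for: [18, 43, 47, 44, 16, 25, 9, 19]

14.8125

Step 1: Compute the mean: 27.625
Step 2: Sum of squared deviations from the mean: 1535.875
Step 3: Sample variance = 1535.875 / 7 = 219.4107
Step 4: Standard deviation = sqrt(219.4107) = 14.8125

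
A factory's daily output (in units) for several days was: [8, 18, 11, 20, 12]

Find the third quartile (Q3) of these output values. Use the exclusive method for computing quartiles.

19

Step 1: Sort the data: [8, 11, 12, 18, 20]
Step 2: n = 5
Step 3: Using the exclusive quartile method:
  Q1 = 9.5
  Q2 (median) = 12
  Q3 = 19
  IQR = Q3 - Q1 = 19 - 9.5 = 9.5
Step 4: Q3 = 19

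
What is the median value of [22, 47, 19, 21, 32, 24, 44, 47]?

28

Step 1: Sort the data in ascending order: [19, 21, 22, 24, 32, 44, 47, 47]
Step 2: The number of values is n = 8.
Step 3: Since n is even, the median is the average of positions 4 and 5:
  Median = (24 + 32) / 2 = 28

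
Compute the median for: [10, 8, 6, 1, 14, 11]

9

Step 1: Sort the data in ascending order: [1, 6, 8, 10, 11, 14]
Step 2: The number of values is n = 6.
Step 3: Since n is even, the median is the average of positions 3 and 4:
  Median = (8 + 10) / 2 = 9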